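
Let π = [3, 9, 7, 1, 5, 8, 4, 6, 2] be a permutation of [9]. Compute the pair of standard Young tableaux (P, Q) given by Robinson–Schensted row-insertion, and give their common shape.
P = [1, 2, 6] / [3, 4, 8] / [5] / [7] / [9];  Q = [1, 2, 6] / [3, 5, 8] / [4] / [7] / [9];  common shape = (3, 3, 1, 1, 1)

Row-insert the values π_1, π_2, … into P one at a time, bumping the leftmost entry strictly greater than the inserted value down to the next row. The recording tableau Q records, in position (i, j), the step at which that cell was added to P.
  Insert 3 (step 1): P = [3];  Q = [1]
  Insert 9 (step 2): P = [3, 9];  Q = [1, 2]
  Insert 7 (step 3): P = [3, 7] / [9];  Q = [1, 2] / [3]
  Insert 1 (step 4): P = [1, 7] / [3] / [9];  Q = [1, 2] / [3] / [4]
  Insert 5 (step 5): P = [1, 5] / [3, 7] / [9];  Q = [1, 2] / [3, 5] / [4]
  Insert 8 (step 6): P = [1, 5, 8] / [3, 7] / [9];  Q = [1, 2, 6] / [3, 5] / [4]
  Insert 4 (step 7): P = [1, 4, 8] / [3, 5] / [7] / [9];  Q = [1, 2, 6] / [3, 5] / [4] / [7]
  Insert 6 (step 8): P = [1, 4, 6] / [3, 5, 8] / [7] / [9];  Q = [1, 2, 6] / [3, 5, 8] / [4] / [7]
  Insert 2 (step 9): P = [1, 2, 6] / [3, 4, 8] / [5] / [7] / [9];  Q = [1, 2, 6] / [3, 5, 8] / [4] / [7] / [9]
Final shape: (3, 3, 1, 1, 1).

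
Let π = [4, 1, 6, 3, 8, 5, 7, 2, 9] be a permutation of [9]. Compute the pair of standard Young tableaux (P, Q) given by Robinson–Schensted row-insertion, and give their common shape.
P = [1, 2, 5, 7, 9] / [3, 6, 8] / [4];  Q = [1, 3, 5, 7, 9] / [2, 4, 6] / [8];  common shape = (5, 3, 1)

Row-insert the values π_1, π_2, … into P one at a time, bumping the leftmost entry strictly greater than the inserted value down to the next row. The recording tableau Q records, in position (i, j), the step at which that cell was added to P.
  Insert 4 (step 1): P = [4];  Q = [1]
  Insert 1 (step 2): P = [1] / [4];  Q = [1] / [2]
  Insert 6 (step 3): P = [1, 6] / [4];  Q = [1, 3] / [2]
  Insert 3 (step 4): P = [1, 3] / [4, 6];  Q = [1, 3] / [2, 4]
  Insert 8 (step 5): P = [1, 3, 8] / [4, 6];  Q = [1, 3, 5] / [2, 4]
  Insert 5 (step 6): P = [1, 3, 5] / [4, 6, 8];  Q = [1, 3, 5] / [2, 4, 6]
  Insert 7 (step 7): P = [1, 3, 5, 7] / [4, 6, 8];  Q = [1, 3, 5, 7] / [2, 4, 6]
  Insert 2 (step 8): P = [1, 2, 5, 7] / [3, 6, 8] / [4];  Q = [1, 3, 5, 7] / [2, 4, 6] / [8]
  Insert 9 (step 9): P = [1, 2, 5, 7, 9] / [3, 6, 8] / [4];  Q = [1, 3, 5, 7, 9] / [2, 4, 6] / [8]
Final shape: (5, 3, 1).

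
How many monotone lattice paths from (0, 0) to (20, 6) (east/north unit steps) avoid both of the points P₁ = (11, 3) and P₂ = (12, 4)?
Number of paths = 101010

Inclusion–exclusion. Total paths: C(26, 20) = 230230. Through P₁: C(14, 11)·C(12, 9) = 80080. Through P₂: C(16, 12)·C(10, 8) = 81900. Since P₁ is strictly southwest of P₂, a monotone path through both must visit P₁ then P₂; paths through both = C(14, 11)·C(2, 1)·C(10, 8) = 32760. Avoid both = 230230 − 80080 − 81900 + 32760 = 101010.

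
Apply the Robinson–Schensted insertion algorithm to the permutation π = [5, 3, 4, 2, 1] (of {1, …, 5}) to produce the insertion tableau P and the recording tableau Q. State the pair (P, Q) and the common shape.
P = [1, 4] / [2] / [3] / [5];  Q = [1, 3] / [2] / [4] / [5];  common shape = (2, 1, 1, 1)

Row-insert the values π_1, π_2, … into P one at a time, bumping the leftmost entry strictly greater than the inserted value down to the next row. The recording tableau Q records, in position (i, j), the step at which that cell was added to P.
  Insert 5 (step 1): P = [5];  Q = [1]
  Insert 3 (step 2): P = [3] / [5];  Q = [1] / [2]
  Insert 4 (step 3): P = [3, 4] / [5];  Q = [1, 3] / [2]
  Insert 2 (step 4): P = [2, 4] / [3] / [5];  Q = [1, 3] / [2] / [4]
  Insert 1 (step 5): P = [1, 4] / [2] / [3] / [5];  Q = [1, 3] / [2] / [4] / [5]
Final shape: (2, 1, 1, 1).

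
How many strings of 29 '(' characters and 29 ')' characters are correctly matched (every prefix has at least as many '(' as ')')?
C_29 = 1002242216651368

These balanced parentheses are counted by the Catalan number C_n = (1/(n + 1)) · C(2n, n). For n = 29: C_29 = (1/30) · C(58, 29) = 30067266499541040/30 = 1002242216651368.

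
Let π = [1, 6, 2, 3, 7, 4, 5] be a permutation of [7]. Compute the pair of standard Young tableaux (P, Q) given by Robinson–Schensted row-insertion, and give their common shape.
P = [1, 2, 3, 4, 5] / [6, 7];  Q = [1, 2, 4, 5, 7] / [3, 6];  common shape = (5, 2)

Row-insert the values π_1, π_2, … into P one at a time, bumping the leftmost entry strictly greater than the inserted value down to the next row. The recording tableau Q records, in position (i, j), the step at which that cell was added to P.
  Insert 1 (step 1): P = [1];  Q = [1]
  Insert 6 (step 2): P = [1, 6];  Q = [1, 2]
  Insert 2 (step 3): P = [1, 2] / [6];  Q = [1, 2] / [3]
  Insert 3 (step 4): P = [1, 2, 3] / [6];  Q = [1, 2, 4] / [3]
  Insert 7 (step 5): P = [1, 2, 3, 7] / [6];  Q = [1, 2, 4, 5] / [3]
  Insert 4 (step 6): P = [1, 2, 3, 4] / [6, 7];  Q = [1, 2, 4, 5] / [3, 6]
  Insert 5 (step 7): P = [1, 2, 3, 4, 5] / [6, 7];  Q = [1, 2, 4, 5, 7] / [3, 6]
Final shape: (5, 2).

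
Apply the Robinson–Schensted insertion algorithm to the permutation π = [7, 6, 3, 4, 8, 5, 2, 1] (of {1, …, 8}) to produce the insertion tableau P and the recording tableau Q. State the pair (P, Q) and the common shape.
P = [1, 4, 5] / [2, 8] / [3] / [6] / [7];  Q = [1, 4, 5] / [2, 6] / [3] / [7] / [8];  common shape = (3, 2, 1, 1, 1)

Row-insert the values π_1, π_2, … into P one at a time, bumping the leftmost entry strictly greater than the inserted value down to the next row. The recording tableau Q records, in position (i, j), the step at which that cell was added to P.
  Insert 7 (step 1): P = [7];  Q = [1]
  Insert 6 (step 2): P = [6] / [7];  Q = [1] / [2]
  Insert 3 (step 3): P = [3] / [6] / [7];  Q = [1] / [2] / [3]
  Insert 4 (step 4): P = [3, 4] / [6] / [7];  Q = [1, 4] / [2] / [3]
  Insert 8 (step 5): P = [3, 4, 8] / [6] / [7];  Q = [1, 4, 5] / [2] / [3]
  Insert 5 (step 6): P = [3, 4, 5] / [6, 8] / [7];  Q = [1, 4, 5] / [2, 6] / [3]
  Insert 2 (step 7): P = [2, 4, 5] / [3, 8] / [6] / [7];  Q = [1, 4, 5] / [2, 6] / [3] / [7]
  Insert 1 (step 8): P = [1, 4, 5] / [2, 8] / [3] / [6] / [7];  Q = [1, 4, 5] / [2, 6] / [3] / [7] / [8]
Final shape: (3, 2, 1, 1, 1).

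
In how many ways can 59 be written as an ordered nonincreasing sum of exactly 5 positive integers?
p(59, 5 parts) = 4932

Partitions of n into exactly k parts are in bijection with partitions of n − k into at most k parts (subtract 1 from each part). So p(59, exactly 5) = p(54, parts ≤ 5). Computing via the recurrence p(m, j) = p(m, j−1) + p(m−j, j) gives 4932.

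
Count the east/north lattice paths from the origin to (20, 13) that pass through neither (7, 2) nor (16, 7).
Number of paths = 446957406

Inclusion–exclusion. Total paths: C(33, 20) = 573166440. Through P₁: C(9, 7)·C(24, 13) = 89861184. Through P₂: C(23, 16)·C(10, 4) = 51482970. Since P₁ is strictly southwest of P₂, a monotone path through both must visit P₁ then P₂; paths through both = C(9, 7)·C(14, 9)·C(10, 4) = 15135120. Avoid both = 573166440 − 89861184 − 51482970 + 15135120 = 446957406.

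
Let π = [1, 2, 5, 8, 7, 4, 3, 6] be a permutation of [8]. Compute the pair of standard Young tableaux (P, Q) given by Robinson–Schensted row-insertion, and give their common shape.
P = [1, 2, 3, 6] / [4, 7] / [5] / [8];  Q = [1, 2, 3, 4] / [5, 8] / [6] / [7];  common shape = (4, 2, 1, 1)

Row-insert the values π_1, π_2, … into P one at a time, bumping the leftmost entry strictly greater than the inserted value down to the next row. The recording tableau Q records, in position (i, j), the step at which that cell was added to P.
  Insert 1 (step 1): P = [1];  Q = [1]
  Insert 2 (step 2): P = [1, 2];  Q = [1, 2]
  Insert 5 (step 3): P = [1, 2, 5];  Q = [1, 2, 3]
  Insert 8 (step 4): P = [1, 2, 5, 8];  Q = [1, 2, 3, 4]
  Insert 7 (step 5): P = [1, 2, 5, 7] / [8];  Q = [1, 2, 3, 4] / [5]
  Insert 4 (step 6): P = [1, 2, 4, 7] / [5] / [8];  Q = [1, 2, 3, 4] / [5] / [6]
  Insert 3 (step 7): P = [1, 2, 3, 7] / [4] / [5] / [8];  Q = [1, 2, 3, 4] / [5] / [6] / [7]
  Insert 6 (step 8): P = [1, 2, 3, 6] / [4, 7] / [5] / [8];  Q = [1, 2, 3, 4] / [5, 8] / [6] / [7]
Final shape: (4, 2, 1, 1).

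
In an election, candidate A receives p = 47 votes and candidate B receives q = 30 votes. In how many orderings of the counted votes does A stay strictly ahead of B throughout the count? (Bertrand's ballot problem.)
Strict-lead orderings = 467247097302829938080

Total orderings of the 77 votes with 47 for A: C(77, 47) = 2116354499548112072480. By the Bertrand ballot formula (Cycle Lemma / reflection principle), the number of orderings in which A is strictly ahead of B throughout is (p − q)/(p + q) · C(p + q, p) = (47 − 30)/(47 + 30) · 2116354499548112072480 = 467247097302829938080.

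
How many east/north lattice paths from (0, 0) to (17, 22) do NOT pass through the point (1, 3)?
Number of paths = 34781402010

Total paths from (0, 0) to (17, 22): C(39, 17) = 51021117810. Paths through (1, 3): (paths (0, 0) → (1, 3)) × (paths (1, 3) → (17, 22)) = C(4, 1) · C(35, 16) = 4 · 4059928950 = 16239715800. Avoidance count = 51021117810 − 16239715800 = 34781402010.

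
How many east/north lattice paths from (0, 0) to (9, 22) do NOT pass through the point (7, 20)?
Number of paths = 14831895

Total paths from (0, 0) to (9, 22): C(31, 9) = 20160075. Paths through (7, 20): (paths (0, 0) → (7, 20)) × (paths (7, 20) → (9, 22)) = C(27, 7) · C(4, 2) = 888030 · 6 = 5328180. Avoidance count = 20160075 − 5328180 = 14831895.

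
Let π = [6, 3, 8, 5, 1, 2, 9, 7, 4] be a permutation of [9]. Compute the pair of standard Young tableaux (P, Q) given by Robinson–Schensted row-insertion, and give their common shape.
P = [1, 2, 4] / [3, 5, 7] / [6, 8, 9];  Q = [1, 3, 7] / [2, 4, 8] / [5, 6, 9];  common shape = (3, 3, 3)

Row-insert the values π_1, π_2, … into P one at a time, bumping the leftmost entry strictly greater than the inserted value down to the next row. The recording tableau Q records, in position (i, j), the step at which that cell was added to P.
  Insert 6 (step 1): P = [6];  Q = [1]
  Insert 3 (step 2): P = [3] / [6];  Q = [1] / [2]
  Insert 8 (step 3): P = [3, 8] / [6];  Q = [1, 3] / [2]
  Insert 5 (step 4): P = [3, 5] / [6, 8];  Q = [1, 3] / [2, 4]
  Insert 1 (step 5): P = [1, 5] / [3, 8] / [6];  Q = [1, 3] / [2, 4] / [5]
  Insert 2 (step 6): P = [1, 2] / [3, 5] / [6, 8];  Q = [1, 3] / [2, 4] / [5, 6]
  Insert 9 (step 7): P = [1, 2, 9] / [3, 5] / [6, 8];  Q = [1, 3, 7] / [2, 4] / [5, 6]
  Insert 7 (step 8): P = [1, 2, 7] / [3, 5, 9] / [6, 8];  Q = [1, 3, 7] / [2, 4, 8] / [5, 6]
  Insert 4 (step 9): P = [1, 2, 4] / [3, 5, 7] / [6, 8, 9];  Q = [1, 3, 7] / [2, 4, 8] / [5, 6, 9]
Final shape: (3, 3, 3).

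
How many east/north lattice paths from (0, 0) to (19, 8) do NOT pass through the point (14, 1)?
Number of paths = 2208195

Total paths from (0, 0) to (19, 8): C(27, 19) = 2220075. Paths through (14, 1): (paths (0, 0) → (14, 1)) × (paths (14, 1) → (19, 8)) = C(15, 14) · C(12, 5) = 15 · 792 = 11880. Avoidance count = 2220075 − 11880 = 2208195.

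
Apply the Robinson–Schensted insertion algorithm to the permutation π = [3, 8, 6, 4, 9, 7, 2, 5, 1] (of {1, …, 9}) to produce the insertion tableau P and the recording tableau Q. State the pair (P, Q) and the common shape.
P = [1, 4, 5] / [2, 7] / [3, 9] / [6] / [8];  Q = [1, 2, 5] / [3, 6] / [4, 8] / [7] / [9];  common shape = (3, 2, 2, 1, 1)

Row-insert the values π_1, π_2, … into P one at a time, bumping the leftmost entry strictly greater than the inserted value down to the next row. The recording tableau Q records, in position (i, j), the step at which that cell was added to P.
  Insert 3 (step 1): P = [3];  Q = [1]
  Insert 8 (step 2): P = [3, 8];  Q = [1, 2]
  Insert 6 (step 3): P = [3, 6] / [8];  Q = [1, 2] / [3]
  Insert 4 (step 4): P = [3, 4] / [6] / [8];  Q = [1, 2] / [3] / [4]
  Insert 9 (step 5): P = [3, 4, 9] / [6] / [8];  Q = [1, 2, 5] / [3] / [4]
  Insert 7 (step 6): P = [3, 4, 7] / [6, 9] / [8];  Q = [1, 2, 5] / [3, 6] / [4]
  Insert 2 (step 7): P = [2, 4, 7] / [3, 9] / [6] / [8];  Q = [1, 2, 5] / [3, 6] / [4] / [7]
  Insert 5 (step 8): P = [2, 4, 5] / [3, 7] / [6, 9] / [8];  Q = [1, 2, 5] / [3, 6] / [4, 8] / [7]
  Insert 1 (step 9): P = [1, 4, 5] / [2, 7] / [3, 9] / [6] / [8];  Q = [1, 2, 5] / [3, 6] / [4, 8] / [7] / [9]
Final shape: (3, 2, 2, 1, 1).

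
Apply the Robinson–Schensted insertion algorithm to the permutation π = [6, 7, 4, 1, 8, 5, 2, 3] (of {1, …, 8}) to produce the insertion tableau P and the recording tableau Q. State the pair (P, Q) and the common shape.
P = [1, 2, 3] / [4, 5, 8] / [6, 7];  Q = [1, 2, 5] / [3, 6, 8] / [4, 7];  common shape = (3, 3, 2)

Row-insert the values π_1, π_2, … into P one at a time, bumping the leftmost entry strictly greater than the inserted value down to the next row. The recording tableau Q records, in position (i, j), the step at which that cell was added to P.
  Insert 6 (step 1): P = [6];  Q = [1]
  Insert 7 (step 2): P = [6, 7];  Q = [1, 2]
  Insert 4 (step 3): P = [4, 7] / [6];  Q = [1, 2] / [3]
  Insert 1 (step 4): P = [1, 7] / [4] / [6];  Q = [1, 2] / [3] / [4]
  Insert 8 (step 5): P = [1, 7, 8] / [4] / [6];  Q = [1, 2, 5] / [3] / [4]
  Insert 5 (step 6): P = [1, 5, 8] / [4, 7] / [6];  Q = [1, 2, 5] / [3, 6] / [4]
  Insert 2 (step 7): P = [1, 2, 8] / [4, 5] / [6, 7];  Q = [1, 2, 5] / [3, 6] / [4, 7]
  Insert 3 (step 8): P = [1, 2, 3] / [4, 5, 8] / [6, 7];  Q = [1, 2, 5] / [3, 6, 8] / [4, 7]
Final shape: (3, 3, 2).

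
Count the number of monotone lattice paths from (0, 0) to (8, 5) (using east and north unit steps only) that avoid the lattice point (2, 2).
Number of paths = 783

Total paths from (0, 0) to (8, 5): C(13, 8) = 1287. Paths through (2, 2): (paths (0, 0) → (2, 2)) × (paths (2, 2) → (8, 5)) = C(4, 2) · C(9, 6) = 6 · 84 = 504. Avoidance count = 1287 − 504 = 783.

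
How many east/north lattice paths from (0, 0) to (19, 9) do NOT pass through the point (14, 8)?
Number of paths = 4988280

Total paths from (0, 0) to (19, 9): C(28, 19) = 6906900. Paths through (14, 8): (paths (0, 0) → (14, 8)) × (paths (14, 8) → (19, 9)) = C(22, 14) · C(6, 5) = 319770 · 6 = 1918620. Avoidance count = 6906900 − 1918620 = 4988280.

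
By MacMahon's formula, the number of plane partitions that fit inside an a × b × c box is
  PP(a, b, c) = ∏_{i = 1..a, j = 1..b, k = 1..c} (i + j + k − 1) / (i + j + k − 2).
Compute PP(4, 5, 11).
PP(4, 5, 11) = 381644355456

Evaluate the triple product over i = 1..4, j = 1..5, k = 1..11. The factors are (2/1) · (3/2) · (4/3) · (5/4) · (6/5) · (7/6) · (8/7) · (9/8) · … (220 factors total). The numerators and denominators telescope so the product is an integer; carrying out the multiplication exactly gives PP(4, 5, 11) = 381644355456.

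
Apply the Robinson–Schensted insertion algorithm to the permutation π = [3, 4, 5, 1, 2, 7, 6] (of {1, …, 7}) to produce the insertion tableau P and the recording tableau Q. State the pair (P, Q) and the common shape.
P = [1, 2, 5, 6] / [3, 4, 7];  Q = [1, 2, 3, 6] / [4, 5, 7];  common shape = (4, 3)

Row-insert the values π_1, π_2, … into P one at a time, bumping the leftmost entry strictly greater than the inserted value down to the next row. The recording tableau Q records, in position (i, j), the step at which that cell was added to P.
  Insert 3 (step 1): P = [3];  Q = [1]
  Insert 4 (step 2): P = [3, 4];  Q = [1, 2]
  Insert 5 (step 3): P = [3, 4, 5];  Q = [1, 2, 3]
  Insert 1 (step 4): P = [1, 4, 5] / [3];  Q = [1, 2, 3] / [4]
  Insert 2 (step 5): P = [1, 2, 5] / [3, 4];  Q = [1, 2, 3] / [4, 5]
  Insert 7 (step 6): P = [1, 2, 5, 7] / [3, 4];  Q = [1, 2, 3, 6] / [4, 5]
  Insert 6 (step 7): P = [1, 2, 5, 6] / [3, 4, 7];  Q = [1, 2, 3, 6] / [4, 5, 7]
Final shape: (4, 3).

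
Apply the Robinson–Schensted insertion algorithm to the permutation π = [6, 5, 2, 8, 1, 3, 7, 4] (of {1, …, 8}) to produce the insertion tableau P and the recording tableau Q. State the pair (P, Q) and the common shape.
P = [1, 3, 4] / [2, 7] / [5, 8] / [6];  Q = [1, 4, 7] / [2, 6] / [3, 8] / [5];  common shape = (3, 2, 2, 1)

Row-insert the values π_1, π_2, … into P one at a time, bumping the leftmost entry strictly greater than the inserted value down to the next row. The recording tableau Q records, in position (i, j), the step at which that cell was added to P.
  Insert 6 (step 1): P = [6];  Q = [1]
  Insert 5 (step 2): P = [5] / [6];  Q = [1] / [2]
  Insert 2 (step 3): P = [2] / [5] / [6];  Q = [1] / [2] / [3]
  Insert 8 (step 4): P = [2, 8] / [5] / [6];  Q = [1, 4] / [2] / [3]
  Insert 1 (step 5): P = [1, 8] / [2] / [5] / [6];  Q = [1, 4] / [2] / [3] / [5]
  Insert 3 (step 6): P = [1, 3] / [2, 8] / [5] / [6];  Q = [1, 4] / [2, 6] / [3] / [5]
  Insert 7 (step 7): P = [1, 3, 7] / [2, 8] / [5] / [6];  Q = [1, 4, 7] / [2, 6] / [3] / [5]
  Insert 4 (step 8): P = [1, 3, 4] / [2, 7] / [5, 8] / [6];  Q = [1, 4, 7] / [2, 6] / [3, 8] / [5]
Final shape: (3, 2, 2, 1).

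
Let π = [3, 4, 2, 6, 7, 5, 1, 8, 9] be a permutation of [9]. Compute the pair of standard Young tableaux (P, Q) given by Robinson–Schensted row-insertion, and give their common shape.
P = [1, 4, 5, 7, 8, 9] / [2, 6] / [3];  Q = [1, 2, 4, 5, 8, 9] / [3, 6] / [7];  common shape = (6, 2, 1)

Row-insert the values π_1, π_2, … into P one at a time, bumping the leftmost entry strictly greater than the inserted value down to the next row. The recording tableau Q records, in position (i, j), the step at which that cell was added to P.
  Insert 3 (step 1): P = [3];  Q = [1]
  Insert 4 (step 2): P = [3, 4];  Q = [1, 2]
  Insert 2 (step 3): P = [2, 4] / [3];  Q = [1, 2] / [3]
  Insert 6 (step 4): P = [2, 4, 6] / [3];  Q = [1, 2, 4] / [3]
  Insert 7 (step 5): P = [2, 4, 6, 7] / [3];  Q = [1, 2, 4, 5] / [3]
  Insert 5 (step 6): P = [2, 4, 5, 7] / [3, 6];  Q = [1, 2, 4, 5] / [3, 6]
  Insert 1 (step 7): P = [1, 4, 5, 7] / [2, 6] / [3];  Q = [1, 2, 4, 5] / [3, 6] / [7]
  Insert 8 (step 8): P = [1, 4, 5, 7, 8] / [2, 6] / [3];  Q = [1, 2, 4, 5, 8] / [3, 6] / [7]
  Insert 9 (step 9): P = [1, 4, 5, 7, 8, 9] / [2, 6] / [3];  Q = [1, 2, 4, 5, 8, 9] / [3, 6] / [7]
Final shape: (6, 2, 1).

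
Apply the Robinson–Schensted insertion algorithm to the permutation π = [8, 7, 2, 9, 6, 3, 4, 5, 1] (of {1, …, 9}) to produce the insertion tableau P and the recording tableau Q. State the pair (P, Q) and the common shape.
P = [1, 3, 4, 5] / [2, 9] / [6] / [7] / [8];  Q = [1, 4, 7, 8] / [2, 5] / [3] / [6] / [9];  common shape = (4, 2, 1, 1, 1)

Row-insert the values π_1, π_2, … into P one at a time, bumping the leftmost entry strictly greater than the inserted value down to the next row. The recording tableau Q records, in position (i, j), the step at which that cell was added to P.
  Insert 8 (step 1): P = [8];  Q = [1]
  Insert 7 (step 2): P = [7] / [8];  Q = [1] / [2]
  Insert 2 (step 3): P = [2] / [7] / [8];  Q = [1] / [2] / [3]
  Insert 9 (step 4): P = [2, 9] / [7] / [8];  Q = [1, 4] / [2] / [3]
  Insert 6 (step 5): P = [2, 6] / [7, 9] / [8];  Q = [1, 4] / [2, 5] / [3]
  Insert 3 (step 6): P = [2, 3] / [6, 9] / [7] / [8];  Q = [1, 4] / [2, 5] / [3] / [6]
  Insert 4 (step 7): P = [2, 3, 4] / [6, 9] / [7] / [8];  Q = [1, 4, 7] / [2, 5] / [3] / [6]
  Insert 5 (step 8): P = [2, 3, 4, 5] / [6, 9] / [7] / [8];  Q = [1, 4, 7, 8] / [2, 5] / [3] / [6]
  Insert 1 (step 9): P = [1, 3, 4, 5] / [2, 9] / [6] / [7] / [8];  Q = [1, 4, 7, 8] / [2, 5] / [3] / [6] / [9]
Final shape: (4, 2, 1, 1, 1).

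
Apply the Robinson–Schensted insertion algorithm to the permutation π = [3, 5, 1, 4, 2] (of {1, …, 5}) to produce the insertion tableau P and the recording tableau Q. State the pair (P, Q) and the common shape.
P = [1, 2] / [3, 4] / [5];  Q = [1, 2] / [3, 4] / [5];  common shape = (2, 2, 1)

Row-insert the values π_1, π_2, … into P one at a time, bumping the leftmost entry strictly greater than the inserted value down to the next row. The recording tableau Q records, in position (i, j), the step at which that cell was added to P.
  Insert 3 (step 1): P = [3];  Q = [1]
  Insert 5 (step 2): P = [3, 5];  Q = [1, 2]
  Insert 1 (step 3): P = [1, 5] / [3];  Q = [1, 2] / [3]
  Insert 4 (step 4): P = [1, 4] / [3, 5];  Q = [1, 2] / [3, 4]
  Insert 2 (step 5): P = [1, 2] / [3, 4] / [5];  Q = [1, 2] / [3, 4] / [5]
Final shape: (2, 2, 1).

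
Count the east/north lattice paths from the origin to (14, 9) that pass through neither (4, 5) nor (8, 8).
Number of paths = 631844

Inclusion–exclusion. Total paths: C(23, 14) = 817190. Through P₁: C(9, 4)·C(14, 10) = 126126. Through P₂: C(16, 8)·C(7, 6) = 90090. Since P₁ is strictly southwest of P₂, a monotone path through both must visit P₁ then P₂; paths through both = C(9, 4)·C(7, 4)·C(7, 6) = 30870. Avoid both = 817190 − 126126 − 90090 + 30870 = 631844.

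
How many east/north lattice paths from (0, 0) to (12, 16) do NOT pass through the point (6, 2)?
Number of paths = 29336475

Total paths from (0, 0) to (12, 16): C(28, 12) = 30421755. Paths through (6, 2): (paths (0, 0) → (6, 2)) × (paths (6, 2) → (12, 16)) = C(8, 6) · C(20, 6) = 28 · 38760 = 1085280. Avoidance count = 30421755 − 1085280 = 29336475.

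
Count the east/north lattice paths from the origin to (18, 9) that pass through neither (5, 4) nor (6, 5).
Number of paths = 3225057

Inclusion–exclusion. Total paths: C(27, 18) = 4686825. Through P₁: C(9, 5)·C(18, 13) = 1079568. Through P₂: C(11, 6)·C(16, 12) = 840840. Since P₁ is strictly southwest of P₂, a monotone path through both must visit P₁ then P₂; paths through both = C(9, 5)·C(2, 1)·C(16, 12) = 458640. Avoid both = 4686825 − 1079568 − 840840 + 458640 = 3225057.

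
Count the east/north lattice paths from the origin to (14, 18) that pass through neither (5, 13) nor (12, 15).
Number of paths = 283528344

Inclusion–exclusion. Total paths: C(32, 14) = 471435600. Through P₁: C(18, 5)·C(14, 9) = 17153136. Through P₂: C(27, 12)·C(5, 2) = 173838600. Since P₁ is strictly southwest of P₂, a monotone path through both must visit P₁ then P₂; paths through both = C(18, 5)·C(9, 7)·C(5, 2) = 3084480. Avoid both = 471435600 − 17153136 − 173838600 + 3084480 = 283528344.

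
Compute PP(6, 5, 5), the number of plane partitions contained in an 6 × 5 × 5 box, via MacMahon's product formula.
PP(6, 5, 5) = 3184461423

Evaluate the triple product over i = 1..6, j = 1..5, k = 1..5. The factors are (2/1) · (3/2) · (4/3) · (5/4) · (6/5) · (3/2) · (4/3) · (5/4) · … (150 factors total). The numerators and denominators telescope so the product is an integer; carrying out the multiplication exactly gives PP(6, 5, 5) = 3184461423.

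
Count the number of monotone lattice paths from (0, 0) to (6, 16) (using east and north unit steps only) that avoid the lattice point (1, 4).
Number of paths = 43673

Total paths from (0, 0) to (6, 16): C(22, 6) = 74613. Paths through (1, 4): (paths (0, 0) → (1, 4)) × (paths (1, 4) → (6, 16)) = C(5, 1) · C(17, 5) = 5 · 6188 = 30940. Avoidance count = 74613 − 30940 = 43673.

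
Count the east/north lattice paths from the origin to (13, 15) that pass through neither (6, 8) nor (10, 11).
Number of paths = 18469479

Inclusion–exclusion. Total paths: C(28, 13) = 37442160. Through P₁: C(14, 6)·C(14, 7) = 10306296. Through P₂: C(21, 10)·C(7, 3) = 12345060. Since P₁ is strictly southwest of P₂, a monotone path through both must visit P₁ then P₂; paths through both = C(14, 6)·C(7, 4)·C(7, 3) = 3678675. Avoid both = 37442160 − 10306296 − 12345060 + 3678675 = 18469479.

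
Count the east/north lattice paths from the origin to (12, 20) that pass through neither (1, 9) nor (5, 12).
Number of paths = 181170990

Inclusion–exclusion. Total paths: C(32, 12) = 225792840. Through P₁: C(10, 1)·C(22, 11) = 7054320. Through P₂: C(17, 5)·C(15, 7) = 39819780. Since P₁ is strictly southwest of P₂, a monotone path through both must visit P₁ then P₂; paths through both = C(10, 1)·C(7, 4)·C(15, 7) = 2252250. Avoid both = 225792840 − 7054320 − 39819780 + 2252250 = 181170990.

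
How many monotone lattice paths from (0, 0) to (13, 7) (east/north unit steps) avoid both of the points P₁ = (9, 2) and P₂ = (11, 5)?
Number of paths = 47682

Inclusion–exclusion. Total paths: C(20, 13) = 77520. Through P₁: C(11, 9)·C(9, 4) = 6930. Through P₂: C(16, 11)·C(4, 2) = 26208. Since P₁ is strictly southwest of P₂, a monotone path through both must visit P₁ then P₂; paths through both = C(11, 9)·C(5, 2)·C(4, 2) = 3300. Avoid both = 77520 − 6930 − 26208 + 3300 = 47682.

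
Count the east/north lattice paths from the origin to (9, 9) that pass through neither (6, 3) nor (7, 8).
Number of paths = 23771

Inclusion–exclusion. Total paths: C(18, 9) = 48620. Through P₁: C(9, 6)·C(9, 3) = 7056. Through P₂: C(15, 7)·C(3, 2) = 19305. Since P₁ is strictly southwest of P₂, a monotone path through both must visit P₁ then P₂; paths through both = C(9, 6)·C(6, 1)·C(3, 2) = 1512. Avoid both = 48620 − 7056 − 19305 + 1512 = 23771.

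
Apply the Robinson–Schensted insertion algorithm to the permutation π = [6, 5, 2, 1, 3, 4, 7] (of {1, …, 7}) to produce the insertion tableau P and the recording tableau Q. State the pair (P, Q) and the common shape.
P = [1, 3, 4, 7] / [2] / [5] / [6];  Q = [1, 5, 6, 7] / [2] / [3] / [4];  common shape = (4, 1, 1, 1)

Row-insert the values π_1, π_2, … into P one at a time, bumping the leftmost entry strictly greater than the inserted value down to the next row. The recording tableau Q records, in position (i, j), the step at which that cell was added to P.
  Insert 6 (step 1): P = [6];  Q = [1]
  Insert 5 (step 2): P = [5] / [6];  Q = [1] / [2]
  Insert 2 (step 3): P = [2] / [5] / [6];  Q = [1] / [2] / [3]
  Insert 1 (step 4): P = [1] / [2] / [5] / [6];  Q = [1] / [2] / [3] / [4]
  Insert 3 (step 5): P = [1, 3] / [2] / [5] / [6];  Q = [1, 5] / [2] / [3] / [4]
  Insert 4 (step 6): P = [1, 3, 4] / [2] / [5] / [6];  Q = [1, 5, 6] / [2] / [3] / [4]
  Insert 7 (step 7): P = [1, 3, 4, 7] / [2] / [5] / [6];  Q = [1, 5, 6, 7] / [2] / [3] / [4]
Final shape: (4, 1, 1, 1).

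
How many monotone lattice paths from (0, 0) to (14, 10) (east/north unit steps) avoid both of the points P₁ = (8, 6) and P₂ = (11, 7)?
Number of paths = 934386

Inclusion–exclusion. Total paths: C(24, 14) = 1961256. Through P₁: C(14, 8)·C(10, 6) = 630630. Through P₂: C(18, 11)·C(6, 3) = 636480. Since P₁ is strictly southwest of P₂, a monotone path through both must visit P₁ then P₂; paths through both = C(14, 8)·C(4, 3)·C(6, 3) = 240240. Avoid both = 1961256 − 630630 − 636480 + 240240 = 934386.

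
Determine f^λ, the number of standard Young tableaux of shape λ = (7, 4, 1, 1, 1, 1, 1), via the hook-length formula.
# SYT of shape (7, 4, 1, 1, 1, 1, 1) = 197120

Hook-length formula: f^λ = n! / Π hook(c), product over all cells c of the Young diagram. For λ = (7, 4, 1, 1, 1, 1, 1), n = 16 boxes. Hook lengths by row (left-to-right, top-to-bottom): [13, 7, 6, 5, 3, 2, 1]; [9, 3, 2, 1]; [5]; [4]; [3]; [2]; [1]. Product of hooks = 106142400. So f^λ = 16! / 106142400 = 20922789888000 / 106142400 = 197120.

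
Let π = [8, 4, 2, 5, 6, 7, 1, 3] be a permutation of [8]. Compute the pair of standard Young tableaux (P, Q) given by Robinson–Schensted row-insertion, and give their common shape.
P = [1, 3, 6, 7] / [2, 5] / [4] / [8];  Q = [1, 4, 5, 6] / [2, 8] / [3] / [7];  common shape = (4, 2, 1, 1)

Row-insert the values π_1, π_2, … into P one at a time, bumping the leftmost entry strictly greater than the inserted value down to the next row. The recording tableau Q records, in position (i, j), the step at which that cell was added to P.
  Insert 8 (step 1): P = [8];  Q = [1]
  Insert 4 (step 2): P = [4] / [8];  Q = [1] / [2]
  Insert 2 (step 3): P = [2] / [4] / [8];  Q = [1] / [2] / [3]
  Insert 5 (step 4): P = [2, 5] / [4] / [8];  Q = [1, 4] / [2] / [3]
  Insert 6 (step 5): P = [2, 5, 6] / [4] / [8];  Q = [1, 4, 5] / [2] / [3]
  Insert 7 (step 6): P = [2, 5, 6, 7] / [4] / [8];  Q = [1, 4, 5, 6] / [2] / [3]
  Insert 1 (step 7): P = [1, 5, 6, 7] / [2] / [4] / [8];  Q = [1, 4, 5, 6] / [2] / [3] / [7]
  Insert 3 (step 8): P = [1, 3, 6, 7] / [2, 5] / [4] / [8];  Q = [1, 4, 5, 6] / [2, 8] / [3] / [7]
Final shape: (4, 2, 1, 1).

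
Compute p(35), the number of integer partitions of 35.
p(35) = 14883

Compute p(n) via the recurrence p(n, m) = p(n, m−1) + p(n−m, m), where p(n, m) counts partitions of n with all parts ≤ m and p(n) = p(n, n). The base cases are p(0, m) = 1 and p(n, 0) = 0 for n > 0. Filling the table yields p(35) = 14883. (Euler's pentagonal recurrence is an alternative.)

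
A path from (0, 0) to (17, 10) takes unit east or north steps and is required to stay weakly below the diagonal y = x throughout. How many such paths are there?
Number of paths = 3749460

By the reflection principle (André's argument), the number of monotone paths to (17, 10) with n ≤ m that never go above y = x is C(27, 17) − C(27, 18) = 8436285 − 4686825 = 3749460.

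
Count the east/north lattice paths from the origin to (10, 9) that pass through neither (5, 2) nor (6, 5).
Number of paths = 49286

Inclusion–exclusion. Total paths: C(19, 10) = 92378. Through P₁: C(7, 5)·C(12, 5) = 16632. Through P₂: C(11, 6)·C(8, 4) = 32340. Since P₁ is strictly southwest of P₂, a monotone path through both must visit P₁ then P₂; paths through both = C(7, 5)·C(4, 1)·C(8, 4) = 5880. Avoid both = 92378 − 16632 − 32340 + 5880 = 49286.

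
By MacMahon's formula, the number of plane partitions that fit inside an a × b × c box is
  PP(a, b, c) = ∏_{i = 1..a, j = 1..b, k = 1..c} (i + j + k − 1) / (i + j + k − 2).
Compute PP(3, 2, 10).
PP(3, 2, 10) = 26026

Evaluate the triple product over i = 1..3, j = 1..2, k = 1..10. The factors are (2/1) · (3/2) · (4/3) · (5/4) · (6/5) · (7/6) · (8/7) · (9/8) · … (60 factors total). The numerators and denominators telescope so the product is an integer; carrying out the multiplication exactly gives PP(3, 2, 10) = 26026.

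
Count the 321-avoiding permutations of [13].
C_13 = 742900

These 321-avoiding permutations are counted by the Catalan number C_n = (1/(n + 1)) · C(2n, n). For n = 13: C_13 = (1/14) · C(26, 13) = 10400600/14 = 742900.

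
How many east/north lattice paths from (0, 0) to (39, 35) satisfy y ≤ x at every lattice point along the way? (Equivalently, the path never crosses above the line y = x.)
Number of paths = 196174587693577438554

By the reflection principle (André's argument), the number of monotone paths to (39, 35) with n ≤ m that never go above y = x is C(74, 39) − C(74, 40) = 1569396701548619508432 − 1373222113855042069878 = 196174587693577438554.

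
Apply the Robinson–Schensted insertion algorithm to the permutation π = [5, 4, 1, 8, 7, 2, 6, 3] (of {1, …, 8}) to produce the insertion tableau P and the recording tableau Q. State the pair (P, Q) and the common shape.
P = [1, 2, 3] / [4, 6] / [5, 7] / [8];  Q = [1, 4, 7] / [2, 5] / [3, 6] / [8];  common shape = (3, 2, 2, 1)

Row-insert the values π_1, π_2, … into P one at a time, bumping the leftmost entry strictly greater than the inserted value down to the next row. The recording tableau Q records, in position (i, j), the step at which that cell was added to P.
  Insert 5 (step 1): P = [5];  Q = [1]
  Insert 4 (step 2): P = [4] / [5];  Q = [1] / [2]
  Insert 1 (step 3): P = [1] / [4] / [5];  Q = [1] / [2] / [3]
  Insert 8 (step 4): P = [1, 8] / [4] / [5];  Q = [1, 4] / [2] / [3]
  Insert 7 (step 5): P = [1, 7] / [4, 8] / [5];  Q = [1, 4] / [2, 5] / [3]
  Insert 2 (step 6): P = [1, 2] / [4, 7] / [5, 8];  Q = [1, 4] / [2, 5] / [3, 6]
  Insert 6 (step 7): P = [1, 2, 6] / [4, 7] / [5, 8];  Q = [1, 4, 7] / [2, 5] / [3, 6]
  Insert 3 (step 8): P = [1, 2, 3] / [4, 6] / [5, 7] / [8];  Q = [1, 4, 7] / [2, 5] / [3, 6] / [8]
Final shape: (3, 2, 2, 1).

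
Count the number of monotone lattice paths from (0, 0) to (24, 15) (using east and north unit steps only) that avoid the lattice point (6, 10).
Number of paths = 24871379468

Total paths from (0, 0) to (24, 15): C(39, 24) = 25140840660. Paths through (6, 10): (paths (0, 0) → (6, 10)) × (paths (6, 10) → (24, 15)) = C(16, 6) · C(23, 18) = 8008 · 33649 = 269461192. Avoidance count = 25140840660 − 269461192 = 24871379468.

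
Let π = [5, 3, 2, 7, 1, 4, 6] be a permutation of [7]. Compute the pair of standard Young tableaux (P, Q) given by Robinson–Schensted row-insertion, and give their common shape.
P = [1, 4, 6] / [2, 7] / [3] / [5];  Q = [1, 4, 7] / [2, 6] / [3] / [5];  common shape = (3, 2, 1, 1)

Row-insert the values π_1, π_2, … into P one at a time, bumping the leftmost entry strictly greater than the inserted value down to the next row. The recording tableau Q records, in position (i, j), the step at which that cell was added to P.
  Insert 5 (step 1): P = [5];  Q = [1]
  Insert 3 (step 2): P = [3] / [5];  Q = [1] / [2]
  Insert 2 (step 3): P = [2] / [3] / [5];  Q = [1] / [2] / [3]
  Insert 7 (step 4): P = [2, 7] / [3] / [5];  Q = [1, 4] / [2] / [3]
  Insert 1 (step 5): P = [1, 7] / [2] / [3] / [5];  Q = [1, 4] / [2] / [3] / [5]
  Insert 4 (step 6): P = [1, 4] / [2, 7] / [3] / [5];  Q = [1, 4] / [2, 6] / [3] / [5]
  Insert 6 (step 7): P = [1, 4, 6] / [2, 7] / [3] / [5];  Q = [1, 4, 7] / [2, 6] / [3] / [5]
Final shape: (3, 2, 1, 1).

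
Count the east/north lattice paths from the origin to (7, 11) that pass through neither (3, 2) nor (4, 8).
Number of paths = 16174

Inclusion–exclusion. Total paths: C(18, 7) = 31824. Through P₁: C(5, 3)·C(13, 4) = 7150. Through P₂: C(12, 4)·C(6, 3) = 9900. Since P₁ is strictly southwest of P₂, a monotone path through both must visit P₁ then P₂; paths through both = C(5, 3)·C(7, 1)·C(6, 3) = 1400. Avoid both = 31824 − 7150 − 9900 + 1400 = 16174.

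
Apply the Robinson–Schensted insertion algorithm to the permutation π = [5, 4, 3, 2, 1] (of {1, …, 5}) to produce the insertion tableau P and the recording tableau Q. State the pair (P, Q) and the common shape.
P = [1] / [2] / [3] / [4] / [5];  Q = [1] / [2] / [3] / [4] / [5];  common shape = (1, 1, 1, 1, 1)

Row-insert the values π_1, π_2, … into P one at a time, bumping the leftmost entry strictly greater than the inserted value down to the next row. The recording tableau Q records, in position (i, j), the step at which that cell was added to P.
  Insert 5 (step 1): P = [5];  Q = [1]
  Insert 4 (step 2): P = [4] / [5];  Q = [1] / [2]
  Insert 3 (step 3): P = [3] / [4] / [5];  Q = [1] / [2] / [3]
  Insert 2 (step 4): P = [2] / [3] / [4] / [5];  Q = [1] / [2] / [3] / [4]
  Insert 1 (step 5): P = [1] / [2] / [3] / [4] / [5];  Q = [1] / [2] / [3] / [4] / [5]
Final shape: (1, 1, 1, 1, 1).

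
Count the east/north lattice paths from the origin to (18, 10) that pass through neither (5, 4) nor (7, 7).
Number of paths = 8913870

Inclusion–exclusion. Total paths: C(28, 18) = 13123110. Through P₁: C(9, 5)·C(19, 13) = 3418632. Through P₂: C(14, 7)·C(14, 11) = 1249248. Since P₁ is strictly southwest of P₂, a monotone path through both must visit P₁ then P₂; paths through both = C(9, 5)·C(5, 2)·C(14, 11) = 458640. Avoid both = 13123110 − 3418632 − 1249248 + 458640 = 8913870.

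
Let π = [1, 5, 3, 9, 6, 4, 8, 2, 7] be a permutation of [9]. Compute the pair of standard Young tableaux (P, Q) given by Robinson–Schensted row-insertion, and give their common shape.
P = [1, 2, 4, 7] / [3, 6, 8] / [5] / [9];  Q = [1, 2, 4, 7] / [3, 5, 9] / [6] / [8];  common shape = (4, 3, 1, 1)

Row-insert the values π_1, π_2, … into P one at a time, bumping the leftmost entry strictly greater than the inserted value down to the next row. The recording tableau Q records, in position (i, j), the step at which that cell was added to P.
  Insert 1 (step 1): P = [1];  Q = [1]
  Insert 5 (step 2): P = [1, 5];  Q = [1, 2]
  Insert 3 (step 3): P = [1, 3] / [5];  Q = [1, 2] / [3]
  Insert 9 (step 4): P = [1, 3, 9] / [5];  Q = [1, 2, 4] / [3]
  Insert 6 (step 5): P = [1, 3, 6] / [5, 9];  Q = [1, 2, 4] / [3, 5]
  Insert 4 (step 6): P = [1, 3, 4] / [5, 6] / [9];  Q = [1, 2, 4] / [3, 5] / [6]
  Insert 8 (step 7): P = [1, 3, 4, 8] / [5, 6] / [9];  Q = [1, 2, 4, 7] / [3, 5] / [6]
  Insert 2 (step 8): P = [1, 2, 4, 8] / [3, 6] / [5] / [9];  Q = [1, 2, 4, 7] / [3, 5] / [6] / [8]
  Insert 7 (step 9): P = [1, 2, 4, 7] / [3, 6, 8] / [5] / [9];  Q = [1, 2, 4, 7] / [3, 5, 9] / [6] / [8]
Final shape: (4, 3, 1, 1).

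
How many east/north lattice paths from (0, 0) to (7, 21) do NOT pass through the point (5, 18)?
Number of paths = 847550

Total paths from (0, 0) to (7, 21): C(28, 7) = 1184040. Paths through (5, 18): (paths (0, 0) → (5, 18)) × (paths (5, 18) → (7, 21)) = C(23, 5) · C(5, 2) = 33649 · 10 = 336490. Avoidance count = 1184040 − 336490 = 847550.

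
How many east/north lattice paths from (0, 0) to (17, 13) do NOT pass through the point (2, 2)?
Number of paths = 73402890

Total paths from (0, 0) to (17, 13): C(30, 17) = 119759850. Paths through (2, 2): (paths (0, 0) → (2, 2)) × (paths (2, 2) → (17, 13)) = C(4, 2) · C(26, 15) = 6 · 7726160 = 46356960. Avoidance count = 119759850 − 46356960 = 73402890.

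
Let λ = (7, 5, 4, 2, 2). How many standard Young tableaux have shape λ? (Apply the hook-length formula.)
# SYT of shape (7, 5, 4, 2, 2) = 136047600

Hook-length formula: f^λ = n! / Π hook(c), product over all cells c of the Young diagram. For λ = (7, 5, 4, 2, 2), n = 20 boxes. Hook lengths by row (left-to-right, top-to-bottom): [11, 10, 7, 6, 4, 2, 1]; [8, 7, 4, 3, 1]; [6, 5, 2, 1]; [3, 2]; [2, 1]. Product of hooks = 17882726400. So f^λ = 20! / 17882726400 = 2432902008176640000 / 17882726400 = 136047600.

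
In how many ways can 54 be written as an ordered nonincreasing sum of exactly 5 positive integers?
p(54, 5 parts) = 3507

Partitions of n into exactly k parts are in bijection with partitions of n − k into at most k parts (subtract 1 from each part). So p(54, exactly 5) = p(49, parts ≤ 5). Computing via the recurrence p(m, j) = p(m, j−1) + p(m−j, j) gives 3507.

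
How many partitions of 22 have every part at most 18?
p(22, parts ≤ 18) = 995

Use the recurrence p(n, m) = p(n, m−1) + p(n−m, m): either the largest part is < m (count p(n, m−1)) or the largest part is exactly m (remove one copy of m, count p(n−m, m)). With p(0, ·) = 1 this gives p(22, parts ≤ 18) = 995. (By conjugating Young diagrams, this also counts partitions of 22 into at most 18 parts.)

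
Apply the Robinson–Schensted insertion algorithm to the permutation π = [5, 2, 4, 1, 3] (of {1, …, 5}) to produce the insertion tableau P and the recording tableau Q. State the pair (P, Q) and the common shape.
P = [1, 3] / [2, 4] / [5];  Q = [1, 3] / [2, 5] / [4];  common shape = (2, 2, 1)

Row-insert the values π_1, π_2, … into P one at a time, bumping the leftmost entry strictly greater than the inserted value down to the next row. The recording tableau Q records, in position (i, j), the step at which that cell was added to P.
  Insert 5 (step 1): P = [5];  Q = [1]
  Insert 2 (step 2): P = [2] / [5];  Q = [1] / [2]
  Insert 4 (step 3): P = [2, 4] / [5];  Q = [1, 3] / [2]
  Insert 1 (step 4): P = [1, 4] / [2] / [5];  Q = [1, 3] / [2] / [4]
  Insert 3 (step 5): P = [1, 3] / [2, 4] / [5];  Q = [1, 3] / [2, 5] / [4]
Final shape: (2, 2, 1).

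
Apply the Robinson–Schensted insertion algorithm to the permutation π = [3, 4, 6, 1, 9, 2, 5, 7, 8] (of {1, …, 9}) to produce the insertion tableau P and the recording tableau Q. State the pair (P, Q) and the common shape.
P = [1, 2, 5, 7, 8] / [3, 4, 6, 9];  Q = [1, 2, 3, 5, 9] / [4, 6, 7, 8];  common shape = (5, 4)

Row-insert the values π_1, π_2, … into P one at a time, bumping the leftmost entry strictly greater than the inserted value down to the next row. The recording tableau Q records, in position (i, j), the step at which that cell was added to P.
  Insert 3 (step 1): P = [3];  Q = [1]
  Insert 4 (step 2): P = [3, 4];  Q = [1, 2]
  Insert 6 (step 3): P = [3, 4, 6];  Q = [1, 2, 3]
  Insert 1 (step 4): P = [1, 4, 6] / [3];  Q = [1, 2, 3] / [4]
  Insert 9 (step 5): P = [1, 4, 6, 9] / [3];  Q = [1, 2, 3, 5] / [4]
  Insert 2 (step 6): P = [1, 2, 6, 9] / [3, 4];  Q = [1, 2, 3, 5] / [4, 6]
  Insert 5 (step 7): P = [1, 2, 5, 9] / [3, 4, 6];  Q = [1, 2, 3, 5] / [4, 6, 7]
  Insert 7 (step 8): P = [1, 2, 5, 7] / [3, 4, 6, 9];  Q = [1, 2, 3, 5] / [4, 6, 7, 8]
  Insert 8 (step 9): P = [1, 2, 5, 7, 8] / [3, 4, 6, 9];  Q = [1, 2, 3, 5, 9] / [4, 6, 7, 8]
Final shape: (5, 4).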